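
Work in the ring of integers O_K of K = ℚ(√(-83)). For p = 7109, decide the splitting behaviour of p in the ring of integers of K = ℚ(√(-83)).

-83 mod 4 = 1, hence disc K = -83 and O_K = ℤ[(1+√-83)/2].
disc(K) = -83 is not divisible by 7109; 7109 is unramified.
Legendre symbol by Euler's criterion: (-83/7109) ≡ (-83)^3554 ≡ 7108 (mod 7109), i.e. (-83/7109) = -1.
d is a non-residue mod p, hence 7109 remains inert in O_K.

7109 remains inert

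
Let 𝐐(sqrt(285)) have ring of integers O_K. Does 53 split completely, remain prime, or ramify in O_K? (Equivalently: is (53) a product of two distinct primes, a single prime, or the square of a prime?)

285 mod 4 = 1, hence disc K = 285 and O_K = ℤ[(1+√285)/2].
Since gcd(53, 285) = 1 the prime 53 does not ramify.
Euler's criterion: 285^26 mod 53 = 52. Thus (285|53) = -1.
d is a non-residue mod p, hence 53 remains inert in O_K.

53 remains inert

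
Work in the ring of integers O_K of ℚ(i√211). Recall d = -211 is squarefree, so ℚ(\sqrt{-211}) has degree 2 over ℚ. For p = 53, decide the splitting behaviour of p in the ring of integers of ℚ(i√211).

split

d = -211 ≡ 1 (mod 4), so O_K = ℤ[(1+√-211)/2] and disc(K) = d = -211.
53 ∤ -211, so 53 is unramified.
Compute (-211/53) via Euler: 1^((53-1)/2) mod 53 = 1, so (-211/53) = 1.
d is a quadratic residue mod p, hence 53 splits in O_K.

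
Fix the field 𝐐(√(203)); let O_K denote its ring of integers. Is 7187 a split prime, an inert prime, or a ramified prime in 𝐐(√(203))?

d = 203 ≡ 3 (mod 4), so O_K = ℤ[√203] and disc(K) = 4d = 812.
disc(K) = 812 is not divisible by 7187; 7187 is unramified.
Legendre symbol by Euler's criterion: (203/7187) ≡ 203^3593 ≡ 1 (mod 7187), i.e. (203/7187) = 1.
(203/7187) = 1, so 7187 splits.

split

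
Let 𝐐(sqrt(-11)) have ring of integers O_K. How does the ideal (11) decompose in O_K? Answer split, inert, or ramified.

ramified — (11) = 𝔭²

d = -11 ≡ 1 (mod 4), so O_K = ℤ[(1+√-11)/2] and disc(K) = d = -11.
disc(K) = -11 = 11·(-1), so p = 11 is ramified.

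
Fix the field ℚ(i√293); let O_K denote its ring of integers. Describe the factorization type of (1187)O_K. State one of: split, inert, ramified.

-293 mod 4 = 3, hence disc K = 4·(-293) = -1172 and O_K = ℤ[√-293].
Since gcd(1187, -1172) = 1 the prime 1187 does not ramify.
Legendre symbol by Euler's criterion: (-293/1187) ≡ (-293)^593 ≡ 1186 (mod 1187), i.e. (-293/1187) = -1.
Legendre symbol -1 ⇒ 1187 is inert.

1187 remains inert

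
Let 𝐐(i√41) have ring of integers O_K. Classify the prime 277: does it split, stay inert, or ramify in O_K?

Since -41 ≢ 1 mod 4, the ring of integers is ℤ[√-41] with discriminant 4·(-41) = -164.
Since gcd(277, -164) = 1 the prime 277 does not ramify.
Legendre symbol by Euler's criterion: (-41/277) ≡ (-41)^138 ≡ 1 (mod 277), i.e. (-41/277) = 1.
(-41/277) = 1, so 277 splits.

split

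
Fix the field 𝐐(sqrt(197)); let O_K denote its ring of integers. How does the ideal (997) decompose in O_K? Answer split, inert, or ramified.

inert

197 mod 4 = 1, hence disc K = 197 and O_K = ℤ[(1+√197)/2].
disc(K) = 197 is not divisible by 997; 997 is unramified.
(197/997) = 197^498 mod 997 = 996, giving Legendre symbol -1.
Legendre symbol -1 ⇒ 997 is inert.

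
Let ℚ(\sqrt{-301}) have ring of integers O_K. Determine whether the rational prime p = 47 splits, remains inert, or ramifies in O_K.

d = -301 ≡ 3 (mod 4), so O_K = ℤ[√-301] and disc(K) = 4d = -1204.
47 ∤ -1204, so 47 is unramified.
Euler's criterion: (-301)^23 mod 47 = 1. Thus (-301|47) = 1.
Legendre symbol 1 ⇒ 47 is split.

split — (47) = 𝔭₁𝔭₂ with 𝔭₁ ≠ 𝔭₂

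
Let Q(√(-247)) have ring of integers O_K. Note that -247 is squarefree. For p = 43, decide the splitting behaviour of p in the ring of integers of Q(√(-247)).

p splits

d = -247 ≡ 1 (mod 4), so O_K = ℤ[(1+√-247)/2] and disc(K) = d = -247.
Since gcd(43, -247) = 1 the prime 43 does not ramify.
(-247/43) = 11^21 mod 43 = 1, giving Legendre symbol 1.
d is a quadratic residue mod p, hence 43 splits in O_K.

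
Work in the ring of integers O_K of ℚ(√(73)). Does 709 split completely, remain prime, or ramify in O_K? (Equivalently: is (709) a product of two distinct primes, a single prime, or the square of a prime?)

d = 73 ≡ 1 (mod 4), so O_K = ℤ[(1+√73)/2] and disc(K) = d = 73.
709 ∤ 73, so 709 is unramified.
Legendre symbol by Euler's criterion: (73/709) ≡ 73^354 ≡ 708 (mod 709), i.e. (73/709) = -1.
d is a non-residue mod p, hence 709 remains inert in O_K.

inert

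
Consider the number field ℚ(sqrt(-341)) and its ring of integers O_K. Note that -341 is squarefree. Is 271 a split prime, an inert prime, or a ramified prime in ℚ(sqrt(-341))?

remains prime (inert)

Since -341 ≢ 1 mod 4, the ring of integers is ℤ[√-341] with discriminant 4·(-341) = -1364.
disc(K) = -1364 is not divisible by 271; 271 is unramified.
(-341/271) = 201^135 mod 271 = 270, giving Legendre symbol -1.
(-341/271) = -1, so 271 is inert.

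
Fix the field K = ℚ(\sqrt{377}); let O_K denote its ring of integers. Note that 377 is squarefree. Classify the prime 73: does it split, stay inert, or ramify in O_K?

splits completely

377 mod 4 = 1, hence disc K = 377 and O_K = ℤ[(1+√377)/2].
73 ∤ 377, so 73 is unramified.
Legendre symbol by Euler's criterion: (377/73) ≡ 377^36 ≡ 1 (mod 73), i.e. (377/73) = 1.
(377/73) = 1, so 73 splits.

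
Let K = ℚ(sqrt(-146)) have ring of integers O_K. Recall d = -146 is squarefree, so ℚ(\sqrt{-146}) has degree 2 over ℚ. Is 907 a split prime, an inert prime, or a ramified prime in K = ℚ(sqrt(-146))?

p is inert

d = -146 ≡ 2 (mod 4), so O_K = ℤ[√-146] and disc(K) = 4d = -584.
907 ∤ -584, so 907 is unramified.
(-146/907) = 761^453 mod 907 = 906, giving Legendre symbol -1.
Legendre symbol -1 ⇒ 907 is inert.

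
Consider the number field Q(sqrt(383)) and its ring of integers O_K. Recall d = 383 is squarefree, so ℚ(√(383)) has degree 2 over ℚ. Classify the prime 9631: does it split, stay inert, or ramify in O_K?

p is inert

Since 383 ≢ 1 mod 4, the ring of integers is ℤ[√383] with discriminant 4·383 = 1532.
Since gcd(9631, 1532) = 1 the prime 9631 does not ramify.
Legendre symbol by Euler's criterion: (383/9631) ≡ 383^4815 ≡ 9630 (mod 9631), i.e. (383/9631) = -1.
Legendre symbol -1 ⇒ 9631 is inert.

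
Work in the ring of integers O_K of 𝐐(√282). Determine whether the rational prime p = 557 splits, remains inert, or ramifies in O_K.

remains prime (inert)

282 mod 4 = 2, hence disc K = 4·282 = 1128 and O_K = ℤ[√282].
disc(K) = 1128 is not divisible by 557; 557 is unramified.
Euler's criterion: 282^278 mod 557 = 556. Thus (282|557) = -1.
d is a non-residue mod p, hence 557 remains inert in O_K.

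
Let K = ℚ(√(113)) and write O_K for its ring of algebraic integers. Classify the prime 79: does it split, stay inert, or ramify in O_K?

inert — (79) stays prime in O_K

d = 113 ≡ 1 (mod 4), so O_K = ℤ[(1+√113)/2] and disc(K) = d = 113.
Since gcd(79, 113) = 1 the prime 79 does not ramify.
Compute (113/79) via Euler: 34^((79-1)/2) mod 79 = 78, so (113/79) = -1.
Legendre symbol -1 ⇒ 79 is inert.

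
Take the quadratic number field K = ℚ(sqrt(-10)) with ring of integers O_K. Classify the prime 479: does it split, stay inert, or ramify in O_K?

d = -10 ≡ 2 (mod 4), so O_K = ℤ[√-10] and disc(K) = 4d = -40.
479 ∤ -40, so 479 is unramified.
Legendre symbol by Euler's criterion: (-10/479) ≡ (-10)^239 ≡ 478 (mod 479), i.e. (-10/479) = -1.
Legendre symbol -1 ⇒ 479 is inert.

remains prime (inert)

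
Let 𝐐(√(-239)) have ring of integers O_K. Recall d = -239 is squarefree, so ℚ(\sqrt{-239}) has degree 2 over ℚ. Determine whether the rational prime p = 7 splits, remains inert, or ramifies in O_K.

-239 mod 4 = 1, hence disc K = -239 and O_K = ℤ[(1+√-239)/2].
Since gcd(7, -239) = 1 the prime 7 does not ramify.
Compute (-239/7) via Euler: 6^((7-1)/2) mod 7 = 6, so (-239/7) = -1.
(-239/7) = -1, so 7 is inert.

7 remains inert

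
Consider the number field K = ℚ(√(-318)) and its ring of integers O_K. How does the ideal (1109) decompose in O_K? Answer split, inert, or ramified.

-318 mod 4 = 2, hence disc K = 4·(-318) = -1272 and O_K = ℤ[√-318].
Since gcd(1109, -1272) = 1 the prime 1109 does not ramify.
Legendre symbol by Euler's criterion: (-318/1109) ≡ (-318)^554 ≡ 1 (mod 1109), i.e. (-318/1109) = 1.
(-318/1109) = 1, so 1109 splits.

splits completely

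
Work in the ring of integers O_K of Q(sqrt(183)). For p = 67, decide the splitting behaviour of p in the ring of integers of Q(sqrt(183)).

d = 183 ≡ 3 (mod 4), so O_K = ℤ[√183] and disc(K) = 4d = 732.
67 ∤ 732, so 67 is unramified.
Compute (183/67) via Euler: 49^((67-1)/2) mod 67 = 1, so (183/67) = 1.
(183/67) = 1, so 67 splits.

p splits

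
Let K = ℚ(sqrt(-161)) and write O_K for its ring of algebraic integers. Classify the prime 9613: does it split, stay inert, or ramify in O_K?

d = -161 ≡ 3 (mod 4), so O_K = ℤ[√-161] and disc(K) = 4d = -644.
9613 ∤ -644, so 9613 is unramified.
Compute (-161/9613) via Euler: 9452^((9613-1)/2) mod 9613 = 9612, so (-161/9613) = -1.
d is a non-residue mod p, hence 9613 remains inert in O_K.

inert — (9613) stays prime in O_K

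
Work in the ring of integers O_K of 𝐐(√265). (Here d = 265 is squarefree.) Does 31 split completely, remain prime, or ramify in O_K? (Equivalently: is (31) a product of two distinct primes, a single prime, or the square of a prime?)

inert

d = 265 ≡ 1 (mod 4), so O_K = ℤ[(1+√265)/2] and disc(K) = d = 265.
Since gcd(31, 265) = 1 the prime 31 does not ramify.
Legendre symbol by Euler's criterion: (265/31) ≡ 265^15 ≡ 30 (mod 31), i.e. (265/31) = -1.
d is a non-residue mod p, hence 31 remains inert in O_K.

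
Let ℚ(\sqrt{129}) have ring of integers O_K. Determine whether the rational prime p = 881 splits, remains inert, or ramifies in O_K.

inert — (881) stays prime in O_K

d = 129 ≡ 1 (mod 4), so O_K = ℤ[(1+√129)/2] and disc(K) = d = 129.
881 ∤ 129, so 881 is unramified.
(129/881) = 129^440 mod 881 = 880, giving Legendre symbol -1.
Legendre symbol -1 ⇒ 881 is inert.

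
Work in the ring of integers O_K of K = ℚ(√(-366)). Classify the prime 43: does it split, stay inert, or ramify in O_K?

split — (43) = 𝔭₁𝔭₂ with 𝔭₁ ≠ 𝔭₂

d = -366 ≡ 2 (mod 4), so O_K = ℤ[√-366] and disc(K) = 4d = -1464.
43 ∤ -1464, so 43 is unramified.
(-366/43) = 21^21 mod 43 = 1, giving Legendre symbol 1.
Legendre symbol 1 ⇒ 43 is split.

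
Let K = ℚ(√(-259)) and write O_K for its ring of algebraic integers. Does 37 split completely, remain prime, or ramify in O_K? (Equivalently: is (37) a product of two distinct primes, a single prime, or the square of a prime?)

p ramifies

Since -259 ≡ 1 mod 4, the ring of integers is ℤ[(1+√-259)/2] with discriminant -259.
disc(K) = -259 = 37·(-7), so p = 37 is ramified.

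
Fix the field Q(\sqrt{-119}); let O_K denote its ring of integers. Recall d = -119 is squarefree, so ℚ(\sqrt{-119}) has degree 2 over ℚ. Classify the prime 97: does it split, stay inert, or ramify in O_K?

d = -119 ≡ 1 (mod 4), so O_K = ℤ[(1+√-119)/2] and disc(K) = d = -119.
Since gcd(97, -119) = 1 the prime 97 does not ramify.
Legendre symbol by Euler's criterion: (-119/97) ≡ (-119)^48 ≡ 1 (mod 97), i.e. (-119/97) = 1.
d is a quadratic residue mod p, hence 97 splits in O_K.

split — (97) = 𝔭₁𝔭₂ with 𝔭₁ ≠ 𝔭₂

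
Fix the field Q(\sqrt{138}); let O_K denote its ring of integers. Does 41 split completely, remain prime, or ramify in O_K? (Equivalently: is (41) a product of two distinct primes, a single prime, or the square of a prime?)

Since 138 ≢ 1 mod 4, the ring of integers is ℤ[√138] with discriminant 4·138 = 552.
Since gcd(41, 552) = 1 the prime 41 does not ramify.
Euler's criterion: 138^20 mod 41 = 40. Thus (138|41) = -1.
d is a non-residue mod p, hence 41 remains inert in O_K.

inert — (41) stays prime in O_K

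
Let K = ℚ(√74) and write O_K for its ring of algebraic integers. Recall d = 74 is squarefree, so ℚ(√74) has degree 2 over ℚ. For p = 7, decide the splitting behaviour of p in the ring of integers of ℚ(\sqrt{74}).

p splits

74 mod 4 = 2, hence disc K = 4·74 = 296 and O_K = ℤ[√74].
7 ∤ 296, so 7 is unramified.
Compute (74/7) via Euler: 4^((7-1)/2) mod 7 = 1, so (74/7) = 1.
d is a quadratic residue mod p, hence 7 splits in O_K.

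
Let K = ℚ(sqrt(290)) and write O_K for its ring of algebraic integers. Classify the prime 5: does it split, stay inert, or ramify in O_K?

290 mod 4 = 2, hence disc K = 4·290 = 1160 and O_K = ℤ[√290].
disc(K) = 1160 = 5·232, so p = 5 is ramified.

ramified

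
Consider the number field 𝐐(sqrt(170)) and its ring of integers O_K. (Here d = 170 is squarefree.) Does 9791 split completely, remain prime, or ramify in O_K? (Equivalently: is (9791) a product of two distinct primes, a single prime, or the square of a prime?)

Since 170 ≢ 1 mod 4, the ring of integers is ℤ[√170] with discriminant 4·170 = 680.
disc(K) = 680 is not divisible by 9791; 9791 is unramified.
Legendre symbol by Euler's criterion: (170/9791) ≡ 170^4895 ≡ 1 (mod 9791), i.e. (170/9791) = 1.
Legendre symbol 1 ⇒ 9791 is split.

p splits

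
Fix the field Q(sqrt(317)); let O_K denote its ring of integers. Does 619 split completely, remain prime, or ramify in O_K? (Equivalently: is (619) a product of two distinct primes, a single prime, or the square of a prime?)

split — (619) = 𝔭₁𝔭₂ with 𝔭₁ ≠ 𝔭₂

d = 317 ≡ 1 (mod 4), so O_K = ℤ[(1+√317)/2] and disc(K) = d = 317.
disc(K) = 317 is not divisible by 619; 619 is unramified.
Compute (317/619) via Euler: 317^((619-1)/2) mod 619 = 1, so (317/619) = 1.
d is a quadratic residue mod p, hence 619 splits in O_K.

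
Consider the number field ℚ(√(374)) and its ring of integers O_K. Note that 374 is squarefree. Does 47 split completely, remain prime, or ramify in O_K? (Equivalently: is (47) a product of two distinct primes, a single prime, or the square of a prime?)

remains prime (inert)

374 mod 4 = 2, hence disc K = 4·374 = 1496 and O_K = ℤ[√374].
disc(K) = 1496 is not divisible by 47; 47 is unramified.
Compute (374/47) via Euler: 45^((47-1)/2) mod 47 = 46, so (374/47) = -1.
d is a non-residue mod p, hence 47 remains inert in O_K.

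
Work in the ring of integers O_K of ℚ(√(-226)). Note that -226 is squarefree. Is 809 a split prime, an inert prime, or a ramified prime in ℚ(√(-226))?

809 splits in O_K

-226 mod 4 = 2, hence disc K = 4·(-226) = -904 and O_K = ℤ[√-226].
disc(K) = -904 is not divisible by 809; 809 is unramified.
Compute (-226/809) via Euler: 583^((809-1)/2) mod 809 = 1, so (-226/809) = 1.
Legendre symbol 1 ⇒ 809 is split.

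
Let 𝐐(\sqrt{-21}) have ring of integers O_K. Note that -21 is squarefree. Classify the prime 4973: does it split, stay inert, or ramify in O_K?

Since -21 ≢ 1 mod 4, the ring of integers is ℤ[√-21] with discriminant 4·(-21) = -84.
4973 ∤ -84, so 4973 is unramified.
(-21/4973) = 4952^2486 mod 4973 = 1, giving Legendre symbol 1.
d is a quadratic residue mod p, hence 4973 splits in O_K.

4973 splits in O_K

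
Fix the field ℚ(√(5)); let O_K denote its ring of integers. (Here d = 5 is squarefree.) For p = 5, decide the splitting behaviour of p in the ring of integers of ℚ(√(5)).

5 is ramified

5 mod 4 = 1, hence disc K = 5 and O_K = ℤ[(1+√5)/2].
Ramification test: 5 | 5. The prime 5 ramifies in K.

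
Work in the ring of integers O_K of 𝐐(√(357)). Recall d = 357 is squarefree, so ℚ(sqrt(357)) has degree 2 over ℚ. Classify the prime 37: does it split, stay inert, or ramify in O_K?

357 mod 4 = 1, hence disc K = 357 and O_K = ℤ[(1+√357)/2].
disc(K) = 357 is not divisible by 37; 37 is unramified.
Legendre symbol by Euler's criterion: (357/37) ≡ 357^18 ≡ 36 (mod 37), i.e. (357/37) = -1.
(357/37) = -1, so 37 is inert.

p is inert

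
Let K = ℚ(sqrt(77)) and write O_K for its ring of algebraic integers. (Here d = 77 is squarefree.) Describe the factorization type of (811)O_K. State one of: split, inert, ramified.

811 splits in O_K

77 mod 4 = 1, hence disc K = 77 and O_K = ℤ[(1+√77)/2].
811 ∤ 77, so 811 is unramified.
Compute (77/811) via Euler: 77^((811-1)/2) mod 811 = 1, so (77/811) = 1.
d is a quadratic residue mod p, hence 811 splits in O_K.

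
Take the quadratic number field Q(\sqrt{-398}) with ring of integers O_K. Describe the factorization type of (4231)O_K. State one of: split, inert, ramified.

splits completely

-398 mod 4 = 2, hence disc K = 4·(-398) = -1592 and O_K = ℤ[√-398].
Since gcd(4231, -1592) = 1 the prime 4231 does not ramify.
Compute (-398/4231) via Euler: 3833^((4231-1)/2) mod 4231 = 1, so (-398/4231) = 1.
(-398/4231) = 1, so 4231 splits.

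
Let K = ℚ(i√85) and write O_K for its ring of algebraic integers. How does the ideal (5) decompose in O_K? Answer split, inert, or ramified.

p ramifies

-85 mod 4 = 3, hence disc K = 4·(-85) = -340 and O_K = ℤ[√-85].
Ramification test: 5 | -340. The prime 5 ramifies in K.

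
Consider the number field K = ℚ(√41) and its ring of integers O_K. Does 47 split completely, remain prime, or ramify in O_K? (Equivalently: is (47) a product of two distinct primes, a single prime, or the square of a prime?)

Since 41 ≡ 1 mod 4, the ring of integers is ℤ[(1+√41)/2] with discriminant 41.
Since gcd(47, 41) = 1 the prime 47 does not ramify.
Legendre symbol by Euler's criterion: (41/47) ≡ 41^23 ≡ 46 (mod 47), i.e. (41/47) = -1.
(41/47) = -1, so 47 is inert.

remains prime (inert)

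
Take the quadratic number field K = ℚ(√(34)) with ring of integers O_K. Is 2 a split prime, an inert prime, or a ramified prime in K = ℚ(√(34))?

Since 34 ≢ 1 mod 4, the ring of integers is ℤ[√34] with discriminant 4·34 = 136.
disc(K) = 136 = 2·68, so p = 2 is ramified.

2 is ramified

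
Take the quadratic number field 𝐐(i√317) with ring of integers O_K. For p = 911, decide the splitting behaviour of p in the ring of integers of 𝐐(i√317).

911 remains inert

Since -317 ≢ 1 mod 4, the ring of integers is ℤ[√-317] with discriminant 4·(-317) = -1268.
Since gcd(911, -1268) = 1 the prime 911 does not ramify.
Compute (-317/911) via Euler: 594^((911-1)/2) mod 911 = 910, so (-317/911) = -1.
d is a non-residue mod p, hence 911 remains inert in O_K.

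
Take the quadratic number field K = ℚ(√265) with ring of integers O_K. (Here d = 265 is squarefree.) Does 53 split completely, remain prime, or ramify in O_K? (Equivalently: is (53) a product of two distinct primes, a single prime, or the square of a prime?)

d = 265 ≡ 1 (mod 4), so O_K = ℤ[(1+√265)/2] and disc(K) = d = 265.
53 divides disc(K) = 265, so 53 ramifies.

ramified — (53) = 𝔭²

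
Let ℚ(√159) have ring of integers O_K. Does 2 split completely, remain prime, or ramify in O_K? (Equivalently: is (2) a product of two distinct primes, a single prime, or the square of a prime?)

p ramifies

159 mod 4 = 3, hence disc K = 4·159 = 636 and O_K = ℤ[√159].
2 divides disc(K) = 636, so 2 ramifies.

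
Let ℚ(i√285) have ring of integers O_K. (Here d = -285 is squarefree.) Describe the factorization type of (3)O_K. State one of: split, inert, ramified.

Since -285 ≢ 1 mod 4, the ring of integers is ℤ[√-285] with discriminant 4·(-285) = -1140.
3 divides disc(K) = -1140, so 3 ramifies.

ramifies in O_K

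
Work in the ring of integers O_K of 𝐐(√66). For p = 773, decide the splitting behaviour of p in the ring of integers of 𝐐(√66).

p splits

66 mod 4 = 2, hence disc K = 4·66 = 264 and O_K = ℤ[√66].
773 ∤ 264, so 773 is unramified.
Legendre symbol by Euler's criterion: (66/773) ≡ 66^386 ≡ 1 (mod 773), i.e. (66/773) = 1.
(66/773) = 1, so 773 splits.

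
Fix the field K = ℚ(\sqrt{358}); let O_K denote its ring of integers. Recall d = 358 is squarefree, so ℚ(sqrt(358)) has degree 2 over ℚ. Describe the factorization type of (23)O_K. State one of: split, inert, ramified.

p splits

Since 358 ≢ 1 mod 4, the ring of integers is ℤ[√358] with discriminant 4·358 = 1432.
disc(K) = 1432 is not divisible by 23; 23 is unramified.
Legendre symbol by Euler's criterion: (358/23) ≡ 358^11 ≡ 1 (mod 23), i.e. (358/23) = 1.
d is a quadratic residue mod p, hence 23 splits in O_K.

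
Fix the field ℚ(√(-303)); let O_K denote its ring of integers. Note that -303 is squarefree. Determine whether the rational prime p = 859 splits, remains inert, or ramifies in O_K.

d = -303 ≡ 1 (mod 4), so O_K = ℤ[(1+√-303)/2] and disc(K) = d = -303.
859 ∤ -303, so 859 is unramified.
Compute (-303/859) via Euler: 556^((859-1)/2) mod 859 = 858, so (-303/859) = -1.
d is a non-residue mod p, hence 859 remains inert in O_K.

inert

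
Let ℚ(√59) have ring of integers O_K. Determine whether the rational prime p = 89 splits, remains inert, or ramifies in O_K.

89 remains inert

d = 59 ≡ 3 (mod 4), so O_K = ℤ[√59] and disc(K) = 4d = 236.
89 ∤ 236, so 89 is unramified.
Compute (59/89) via Euler: 59^((89-1)/2) mod 89 = 88, so (59/89) = -1.
(59/89) = -1, so 89 is inert.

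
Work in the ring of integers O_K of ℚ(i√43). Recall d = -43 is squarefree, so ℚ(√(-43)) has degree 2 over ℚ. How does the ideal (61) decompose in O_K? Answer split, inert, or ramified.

Since -43 ≡ 1 mod 4, the ring of integers is ℤ[(1+√-43)/2] with discriminant -43.
disc(K) = -43 is not divisible by 61; 61 is unramified.
Euler's criterion: (-43)^30 mod 61 = 60. Thus (-43|61) = -1.
Legendre symbol -1 ⇒ 61 is inert.

inert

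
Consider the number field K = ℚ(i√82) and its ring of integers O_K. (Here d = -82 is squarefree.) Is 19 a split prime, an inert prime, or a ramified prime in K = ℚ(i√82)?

-82 mod 4 = 2, hence disc K = 4·(-82) = -328 and O_K = ℤ[√-82].
Since gcd(19, -328) = 1 the prime 19 does not ramify.
Legendre symbol by Euler's criterion: (-82/19) ≡ (-82)^9 ≡ 18 (mod 19), i.e. (-82/19) = -1.
Legendre symbol -1 ⇒ 19 is inert.

p is inert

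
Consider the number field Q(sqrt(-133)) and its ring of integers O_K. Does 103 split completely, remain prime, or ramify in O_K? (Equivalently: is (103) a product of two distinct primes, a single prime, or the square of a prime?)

inert — (103) stays prime in O_K

Since -133 ≢ 1 mod 4, the ring of integers is ℤ[√-133] with discriminant 4·(-133) = -532.
disc(K) = -532 is not divisible by 103; 103 is unramified.
(-133/103) = 73^51 mod 103 = 102, giving Legendre symbol -1.
Legendre symbol -1 ⇒ 103 is inert.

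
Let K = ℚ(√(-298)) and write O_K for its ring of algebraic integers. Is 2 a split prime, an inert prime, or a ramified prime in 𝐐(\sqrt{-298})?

ramified

d = -298 ≡ 2 (mod 4), so O_K = ℤ[√-298] and disc(K) = 4d = -1192.
disc(K) = -1192 = 2·(-596), so p = 2 is ramified.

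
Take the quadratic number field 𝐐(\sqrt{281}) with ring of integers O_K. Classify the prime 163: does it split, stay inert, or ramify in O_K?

281 mod 4 = 1, hence disc K = 281 and O_K = ℤ[(1+√281)/2].
163 ∤ 281, so 163 is unramified.
(281/163) = 118^81 mod 163 = 1, giving Legendre symbol 1.
Legendre symbol 1 ⇒ 163 is split.

split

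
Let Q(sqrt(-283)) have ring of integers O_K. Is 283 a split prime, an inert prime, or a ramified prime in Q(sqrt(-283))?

-283 mod 4 = 1, hence disc K = -283 and O_K = ℤ[(1+√-283)/2].
disc(K) = -283 = 283·(-1), so p = 283 is ramified.

ramified — (283) = 𝔭²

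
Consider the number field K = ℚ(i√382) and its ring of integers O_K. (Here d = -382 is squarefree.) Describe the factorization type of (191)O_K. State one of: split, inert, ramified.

d = -382 ≡ 2 (mod 4), so O_K = ℤ[√-382] and disc(K) = 4d = -1528.
191 divides disc(K) = -1528, so 191 ramifies.

ramifies in O_K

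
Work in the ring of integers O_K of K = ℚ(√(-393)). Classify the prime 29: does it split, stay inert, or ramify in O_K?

Since -393 ≢ 1 mod 4, the ring of integers is ℤ[√-393] with discriminant 4·(-393) = -1572.
Since gcd(29, -1572) = 1 the prime 29 does not ramify.
(-393/29) = 13^14 mod 29 = 1, giving Legendre symbol 1.
d is a quadratic residue mod p, hence 29 splits in O_K.

splits completely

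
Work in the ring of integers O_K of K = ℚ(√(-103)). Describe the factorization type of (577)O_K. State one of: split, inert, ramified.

-103 mod 4 = 1, hence disc K = -103 and O_K = ℤ[(1+√-103)/2].
disc(K) = -103 is not divisible by 577; 577 is unramified.
Compute (-103/577) via Euler: 474^((577-1)/2) mod 577 = 576, so (-103/577) = -1.
(-103/577) = -1, so 577 is inert.

inert — (577) stays prime in O_K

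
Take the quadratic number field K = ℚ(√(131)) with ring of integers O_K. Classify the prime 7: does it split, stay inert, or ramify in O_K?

inert

d = 131 ≡ 3 (mod 4), so O_K = ℤ[√131] and disc(K) = 4d = 524.
disc(K) = 524 is not divisible by 7; 7 is unramified.
Euler's criterion: 131^3 mod 7 = 6. Thus (131|7) = -1.
(131/7) = -1, so 7 is inert.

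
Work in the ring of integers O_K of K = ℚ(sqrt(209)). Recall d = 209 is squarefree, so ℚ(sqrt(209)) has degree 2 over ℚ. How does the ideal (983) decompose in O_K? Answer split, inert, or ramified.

209 mod 4 = 1, hence disc K = 209 and O_K = ℤ[(1+√209)/2].
disc(K) = 209 is not divisible by 983; 983 is unramified.
Euler's criterion: 209^491 mod 983 = 982. Thus (209|983) = -1.
d is a non-residue mod p, hence 983 remains inert in O_K.

inert — (983) stays prime in O_K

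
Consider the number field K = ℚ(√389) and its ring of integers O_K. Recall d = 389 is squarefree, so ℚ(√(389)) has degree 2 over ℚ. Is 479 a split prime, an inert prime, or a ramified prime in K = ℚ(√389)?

d = 389 ≡ 1 (mod 4), so O_K = ℤ[(1+√389)/2] and disc(K) = d = 389.
479 ∤ 389, so 479 is unramified.
Legendre symbol by Euler's criterion: (389/479) ≡ 389^239 ≡ 478 (mod 479), i.e. (389/479) = -1.
Legendre symbol -1 ⇒ 479 is inert.

inert — (479) stays prime in O_K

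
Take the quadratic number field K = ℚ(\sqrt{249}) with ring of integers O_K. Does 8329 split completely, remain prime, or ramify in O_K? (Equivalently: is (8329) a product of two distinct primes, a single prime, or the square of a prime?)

8329 splits in O_K

d = 249 ≡ 1 (mod 4), so O_K = ℤ[(1+√249)/2] and disc(K) = d = 249.
Since gcd(8329, 249) = 1 the prime 8329 does not ramify.
Euler's criterion: 249^4164 mod 8329 = 1. Thus (249|8329) = 1.
d is a quadratic residue mod p, hence 8329 splits in O_K.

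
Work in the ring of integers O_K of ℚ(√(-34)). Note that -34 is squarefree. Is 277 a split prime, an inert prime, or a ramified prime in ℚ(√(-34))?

Since -34 ≢ 1 mod 4, the ring of integers is ℤ[√-34] with discriminant 4·(-34) = -136.
277 ∤ -136, so 277 is unramified.
(-34/277) = 243^138 mod 277 = 1, giving Legendre symbol 1.
(-34/277) = 1, so 277 splits.

p splits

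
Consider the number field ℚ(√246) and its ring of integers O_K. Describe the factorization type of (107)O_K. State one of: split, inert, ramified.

inert

246 mod 4 = 2, hence disc K = 4·246 = 984 and O_K = ℤ[√246].
107 ∤ 984, so 107 is unramified.
Euler's criterion: 246^53 mod 107 = 106. Thus (246|107) = -1.
d is a non-residue mod p, hence 107 remains inert in O_K.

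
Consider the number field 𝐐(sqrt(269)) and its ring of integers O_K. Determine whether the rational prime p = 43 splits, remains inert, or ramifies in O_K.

split — (43) = 𝔭₁𝔭₂ with 𝔭₁ ≠ 𝔭₂

d = 269 ≡ 1 (mod 4), so O_K = ℤ[(1+√269)/2] and disc(K) = d = 269.
43 ∤ 269, so 43 is unramified.
Legendre symbol by Euler's criterion: (269/43) ≡ 269^21 ≡ 1 (mod 43), i.e. (269/43) = 1.
d is a quadratic residue mod p, hence 43 splits in O_K.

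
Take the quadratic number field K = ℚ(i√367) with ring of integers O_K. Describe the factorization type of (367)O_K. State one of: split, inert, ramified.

d = -367 ≡ 1 (mod 4), so O_K = ℤ[(1+√-367)/2] and disc(K) = d = -367.
367 divides disc(K) = -367, so 367 ramifies.

ramified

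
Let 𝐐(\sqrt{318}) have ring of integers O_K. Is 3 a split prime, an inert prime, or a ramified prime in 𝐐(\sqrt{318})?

ramified

d = 318 ≡ 2 (mod 4), so O_K = ℤ[√318] and disc(K) = 4d = 1272.
disc(K) = 1272 = 3·424, so p = 3 is ramified.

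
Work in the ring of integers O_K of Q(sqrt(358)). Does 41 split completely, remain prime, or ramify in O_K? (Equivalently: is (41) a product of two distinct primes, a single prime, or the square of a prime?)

d = 358 ≡ 2 (mod 4), so O_K = ℤ[√358] and disc(K) = 4d = 1432.
41 ∤ 1432, so 41 is unramified.
Compute (358/41) via Euler: 30^((41-1)/2) mod 41 = 40, so (358/41) = -1.
Legendre symbol -1 ⇒ 41 is inert.

p is inert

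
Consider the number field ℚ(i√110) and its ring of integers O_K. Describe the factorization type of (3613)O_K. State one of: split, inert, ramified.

Since -110 ≢ 1 mod 4, the ring of integers is ℤ[√-110] with discriminant 4·(-110) = -440.
Since gcd(3613, -440) = 1 the prime 3613 does not ramify.
Legendre symbol by Euler's criterion: (-110/3613) ≡ (-110)^1806 ≡ 1 (mod 3613), i.e. (-110/3613) = 1.
(-110/3613) = 1, so 3613 splits.

3613 splits in O_K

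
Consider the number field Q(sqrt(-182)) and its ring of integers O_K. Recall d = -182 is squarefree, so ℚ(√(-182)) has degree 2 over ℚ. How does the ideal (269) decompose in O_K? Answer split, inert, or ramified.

Since -182 ≢ 1 mod 4, the ring of integers is ℤ[√-182] with discriminant 4·(-182) = -728.
disc(K) = -728 is not divisible by 269; 269 is unramified.
(-182/269) = 87^134 mod 269 = 1, giving Legendre symbol 1.
d is a quadratic residue mod p, hence 269 splits in O_K.

splits completely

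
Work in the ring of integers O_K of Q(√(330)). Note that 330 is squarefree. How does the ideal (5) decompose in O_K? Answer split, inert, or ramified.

ramified

d = 330 ≡ 2 (mod 4), so O_K = ℤ[√330] and disc(K) = 4d = 1320.
disc(K) = 1320 = 5·264, so p = 5 is ramified.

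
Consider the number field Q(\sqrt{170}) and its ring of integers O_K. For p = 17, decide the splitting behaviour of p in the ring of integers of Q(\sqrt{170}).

170 mod 4 = 2, hence disc K = 4·170 = 680 and O_K = ℤ[√170].
17 divides disc(K) = 680, so 17 ramifies.

ramified — (17) = 𝔭²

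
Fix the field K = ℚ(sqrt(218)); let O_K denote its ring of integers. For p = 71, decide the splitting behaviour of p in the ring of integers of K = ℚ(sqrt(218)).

split

218 mod 4 = 2, hence disc K = 4·218 = 872 and O_K = ℤ[√218].
71 ∤ 872, so 71 is unramified.
Euler's criterion: 218^35 mod 71 = 1. Thus (218|71) = 1.
(218/71) = 1, so 71 splits.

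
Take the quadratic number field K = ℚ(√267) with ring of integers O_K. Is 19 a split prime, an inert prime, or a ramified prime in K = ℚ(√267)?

d = 267 ≡ 3 (mod 4), so O_K = ℤ[√267] and disc(K) = 4d = 1068.
19 ∤ 1068, so 19 is unramified.
(267/19) = 1^9 mod 19 = 1, giving Legendre symbol 1.
(267/19) = 1, so 19 splits.

19 splits in O_K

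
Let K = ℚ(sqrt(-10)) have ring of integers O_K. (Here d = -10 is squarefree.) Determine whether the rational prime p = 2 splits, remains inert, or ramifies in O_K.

2 is ramified

d = -10 ≡ 2 (mod 4), so O_K = ℤ[√-10] and disc(K) = 4d = -40.
disc(K) = -40 = 2·(-20), so p = 2 is ramified.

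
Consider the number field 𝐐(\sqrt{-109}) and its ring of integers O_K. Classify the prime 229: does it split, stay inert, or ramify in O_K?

inert — (229) stays prime in O_K

-109 mod 4 = 3, hence disc K = 4·(-109) = -436 and O_K = ℤ[√-109].
229 ∤ -436, so 229 is unramified.
Euler's criterion: (-109)^114 mod 229 = 228. Thus (-109|229) = -1.
(-109/229) = -1, so 229 is inert.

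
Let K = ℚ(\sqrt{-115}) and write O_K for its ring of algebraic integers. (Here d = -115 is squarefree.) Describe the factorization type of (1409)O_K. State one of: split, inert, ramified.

1409 splits in O_K

Since -115 ≡ 1 mod 4, the ring of integers is ℤ[(1+√-115)/2] with discriminant -115.
disc(K) = -115 is not divisible by 1409; 1409 is unramified.
Compute (-115/1409) via Euler: 1294^((1409-1)/2) mod 1409 = 1, so (-115/1409) = 1.
d is a quadratic residue mod p, hence 1409 splits in O_K.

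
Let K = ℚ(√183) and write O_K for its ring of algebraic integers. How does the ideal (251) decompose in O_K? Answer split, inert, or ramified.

p is inert

183 mod 4 = 3, hence disc K = 4·183 = 732 and O_K = ℤ[√183].
disc(K) = 732 is not divisible by 251; 251 is unramified.
Compute (183/251) via Euler: 183^((251-1)/2) mod 251 = 250, so (183/251) = -1.
(183/251) = -1, so 251 is inert.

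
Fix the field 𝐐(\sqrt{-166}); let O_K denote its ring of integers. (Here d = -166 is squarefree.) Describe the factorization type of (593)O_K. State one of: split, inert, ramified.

Since -166 ≢ 1 mod 4, the ring of integers is ℤ[√-166] with discriminant 4·(-166) = -664.
disc(K) = -664 is not divisible by 593; 593 is unramified.
Legendre symbol by Euler's criterion: (-166/593) ≡ (-166)^296 ≡ 1 (mod 593), i.e. (-166/593) = 1.
(-166/593) = 1, so 593 splits.

splits completely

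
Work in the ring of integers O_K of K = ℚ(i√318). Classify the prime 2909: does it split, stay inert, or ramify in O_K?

split

-318 mod 4 = 2, hence disc K = 4·(-318) = -1272 and O_K = ℤ[√-318].
disc(K) = -1272 is not divisible by 2909; 2909 is unramified.
(-318/2909) = 2591^1454 mod 2909 = 1, giving Legendre symbol 1.
(-318/2909) = 1, so 2909 splits.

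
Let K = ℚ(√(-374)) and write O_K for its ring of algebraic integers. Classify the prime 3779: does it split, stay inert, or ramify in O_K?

remains prime (inert)

-374 mod 4 = 2, hence disc K = 4·(-374) = -1496 and O_K = ℤ[√-374].
disc(K) = -1496 is not divisible by 3779; 3779 is unramified.
Compute (-374/3779) via Euler: 3405^((3779-1)/2) mod 3779 = 3778, so (-374/3779) = -1.
Legendre symbol -1 ⇒ 3779 is inert.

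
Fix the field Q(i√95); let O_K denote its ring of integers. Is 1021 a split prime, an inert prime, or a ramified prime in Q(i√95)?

Since -95 ≡ 1 mod 4, the ring of integers is ℤ[(1+√-95)/2] with discriminant -95.
1021 ∤ -95, so 1021 is unramified.
Compute (-95/1021) via Euler: 926^((1021-1)/2) mod 1021 = 1020, so (-95/1021) = -1.
(-95/1021) = -1, so 1021 is inert.

p is inert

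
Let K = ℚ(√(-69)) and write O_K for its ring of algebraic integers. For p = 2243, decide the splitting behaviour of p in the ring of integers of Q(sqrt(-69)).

Since -69 ≢ 1 mod 4, the ring of integers is ℤ[√-69] with discriminant 4·(-69) = -276.
Since gcd(2243, -276) = 1 the prime 2243 does not ramify.
(-69/2243) = 2174^1121 mod 2243 = 1, giving Legendre symbol 1.
d is a quadratic residue mod p, hence 2243 splits in O_K.

p splits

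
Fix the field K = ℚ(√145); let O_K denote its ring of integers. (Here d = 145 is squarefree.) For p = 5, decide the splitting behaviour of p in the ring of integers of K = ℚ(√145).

5 is ramified

145 mod 4 = 1, hence disc K = 145 and O_K = ℤ[(1+√145)/2].
disc(K) = 145 = 5·29, so p = 5 is ramified.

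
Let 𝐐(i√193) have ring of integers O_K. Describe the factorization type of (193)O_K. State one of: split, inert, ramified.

ramified — (193) = 𝔭²

Since -193 ≢ 1 mod 4, the ring of integers is ℤ[√-193] with discriminant 4·(-193) = -772.
Ramification test: 193 | -772. The prime 193 ramifies in K.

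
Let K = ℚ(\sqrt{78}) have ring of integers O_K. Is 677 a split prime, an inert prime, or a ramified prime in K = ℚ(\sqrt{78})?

d = 78 ≡ 2 (mod 4), so O_K = ℤ[√78] and disc(K) = 4d = 312.
Since gcd(677, 312) = 1 the prime 677 does not ramify.
Legendre symbol by Euler's criterion: (78/677) ≡ 78^338 ≡ 1 (mod 677), i.e. (78/677) = 1.
(78/677) = 1, so 677 splits.

split — (677) = 𝔭₁𝔭₂ with 𝔭₁ ≠ 𝔭₂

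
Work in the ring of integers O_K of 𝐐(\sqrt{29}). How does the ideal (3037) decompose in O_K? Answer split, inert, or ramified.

p is inert

d = 29 ≡ 1 (mod 4), so O_K = ℤ[(1+√29)/2] and disc(K) = d = 29.
disc(K) = 29 is not divisible by 3037; 3037 is unramified.
Compute (29/3037) via Euler: 29^((3037-1)/2) mod 3037 = 3036, so (29/3037) = -1.
(29/3037) = -1, so 3037 is inert.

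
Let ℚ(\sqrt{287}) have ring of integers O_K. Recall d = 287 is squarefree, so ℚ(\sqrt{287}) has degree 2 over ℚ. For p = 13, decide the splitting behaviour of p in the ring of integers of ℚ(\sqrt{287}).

287 mod 4 = 3, hence disc K = 4·287 = 1148 and O_K = ℤ[√287].
disc(K) = 1148 is not divisible by 13; 13 is unramified.
Euler's criterion: 287^6 mod 13 = 1. Thus (287|13) = 1.
d is a quadratic residue mod p, hence 13 splits in O_K.

p splits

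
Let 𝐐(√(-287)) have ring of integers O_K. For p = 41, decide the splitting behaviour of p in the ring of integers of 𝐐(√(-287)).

p ramifies

-287 mod 4 = 1, hence disc K = -287 and O_K = ℤ[(1+√-287)/2].
disc(K) = -287 = 41·(-7), so p = 41 is ramified.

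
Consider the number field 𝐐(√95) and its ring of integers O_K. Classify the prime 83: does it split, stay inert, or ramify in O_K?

83 splits in O_K

d = 95 ≡ 3 (mod 4), so O_K = ℤ[√95] and disc(K) = 4d = 380.
disc(K) = 380 is not divisible by 83; 83 is unramified.
Euler's criterion: 95^41 mod 83 = 1. Thus (95|83) = 1.
d is a quadratic residue mod p, hence 83 splits in O_K.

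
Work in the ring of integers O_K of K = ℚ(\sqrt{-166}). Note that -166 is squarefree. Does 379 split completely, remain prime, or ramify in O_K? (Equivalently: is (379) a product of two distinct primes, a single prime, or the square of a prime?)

Since -166 ≢ 1 mod 4, the ring of integers is ℤ[√-166] with discriminant 4·(-166) = -664.
disc(K) = -664 is not divisible by 379; 379 is unramified.
(-166/379) = 213^189 mod 379 = 1, giving Legendre symbol 1.
Legendre symbol 1 ⇒ 379 is split.

379 splits in O_K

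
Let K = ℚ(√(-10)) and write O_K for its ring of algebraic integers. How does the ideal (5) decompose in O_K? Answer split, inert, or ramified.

-10 mod 4 = 2, hence disc K = 4·(-10) = -40 and O_K = ℤ[√-10].
disc(K) = -40 = 5·(-8), so p = 5 is ramified.

ramifies in O_K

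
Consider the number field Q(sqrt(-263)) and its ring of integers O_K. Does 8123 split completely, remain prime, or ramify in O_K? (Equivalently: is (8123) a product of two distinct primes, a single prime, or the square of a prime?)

Since -263 ≡ 1 mod 4, the ring of integers is ℤ[(1+√-263)/2] with discriminant -263.
Since gcd(8123, -263) = 1 the prime 8123 does not ramify.
(-263/8123) = 7860^4061 mod 8123 = 1, giving Legendre symbol 1.
Legendre symbol 1 ⇒ 8123 is split.

split — (8123) = 𝔭₁𝔭₂ with 𝔭₁ ≠ 𝔭₂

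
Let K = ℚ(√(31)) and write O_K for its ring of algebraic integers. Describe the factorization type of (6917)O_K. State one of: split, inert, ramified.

Since 31 ≢ 1 mod 4, the ring of integers is ℤ[√31] with discriminant 4·31 = 124.
disc(K) = 124 is not divisible by 6917; 6917 is unramified.
Legendre symbol by Euler's criterion: (31/6917) ≡ 31^3458 ≡ 1 (mod 6917), i.e. (31/6917) = 1.
Legendre symbol 1 ⇒ 6917 is split.

split — (6917) = 𝔭₁𝔭₂ with 𝔭₁ ≠ 𝔭₂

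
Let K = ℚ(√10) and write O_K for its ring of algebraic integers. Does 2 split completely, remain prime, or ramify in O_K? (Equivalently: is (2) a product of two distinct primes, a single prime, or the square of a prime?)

p ramifies

Since 10 ≢ 1 mod 4, the ring of integers is ℤ[√10] with discriminant 4·10 = 40.
2 divides disc(K) = 40, so 2 ramifies.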